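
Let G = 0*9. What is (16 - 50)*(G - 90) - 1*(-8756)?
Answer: 11816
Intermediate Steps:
G = 0
(16 - 50)*(G - 90) - 1*(-8756) = (16 - 50)*(0 - 90) - 1*(-8756) = -34*(-90) + 8756 = 3060 + 8756 = 11816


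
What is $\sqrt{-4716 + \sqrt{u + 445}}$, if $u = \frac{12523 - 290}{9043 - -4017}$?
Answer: $\frac{\sqrt{-201094484400 + 6530 \sqrt{19015141245}}}{6530} \approx 68.519 i$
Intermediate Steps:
$u = \frac{12233}{13060}$ ($u = \frac{12233}{9043 + 4017} = \frac{12233}{13060} \approx 0.93668$)
$\sqrt{-4716 + \sqrt{u + 445}} = \sqrt{-4716 + \sqrt{\frac{12233}{13060} + 445}} = \sqrt{-4716 + \sqrt{\frac{5823933}{13060}}} = \sqrt{-4716 + \frac{\sqrt{19015141245}}{6530}}$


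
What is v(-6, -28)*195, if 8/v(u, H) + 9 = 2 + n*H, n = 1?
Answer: -312/7 ≈ -44.571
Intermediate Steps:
v(u, H) = 8/(-7 + H) (v(u, H) = 8/(-9 + (2 + 1*H)) = 8/(-9 + (2 + H)) = 8/(-7 + H))
v(-6, -28)*195 = (8/(-7 - 28))*195 = (8/(-35))*195 = (8*(-1/35))*195 = -8/35*195 = -312/7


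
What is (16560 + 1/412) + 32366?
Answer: 20157513/412 ≈ 48926.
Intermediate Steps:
(16560 + 1/412) + 32366 = 6822721/412 + 32366 = 20157513/412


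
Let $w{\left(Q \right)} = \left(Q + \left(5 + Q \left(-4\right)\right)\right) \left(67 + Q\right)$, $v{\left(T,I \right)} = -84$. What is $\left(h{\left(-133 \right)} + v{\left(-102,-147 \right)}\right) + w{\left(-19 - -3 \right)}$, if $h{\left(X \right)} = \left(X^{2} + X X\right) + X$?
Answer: $37864$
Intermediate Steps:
$h{\left(X \right)} = X + 2 X^{2}$ ($h{\left(X \right)} = \left(X^{2} + X^{2}\right) + X = 2 X^{2} + X = X + 2 X^{2}$)
$w{\left(Q \right)} = \left(5 - 3 Q\right) \left(67 + Q\right)$ ($w{\left(Q \right)} = \left(Q - \left(-5 + 4 Q\right)\right) \left(67 + Q\right) = \left(5 - 3 Q\right) \left(67 + Q\right)$)
$\left(h{\left(-133 \right)} + v{\left(-102,-147 \right)}\right) + w{\left(-19 - -3 \right)} = \left(- 133 \left(1 + 2 \left(-133\right)\right) - 84\right) - \left(-335 + 3 \left(-19 - -3\right)^{2} + 196 \left(-19 - -3\right)\right) = \left(- 133 \left(1 - 266\right) - 84\right) - \left(-335 + 3 \left(-19 + 3\right)^{2} + 196 \left(-19 + 3\right)\right) = \left(\left(-133\right) \left(-265\right) - 84\right) - \left(-3471 + 768\right) = \left(35245 - 84\right) + \left(335 + 3136 - 768\right) = 35161 + \left(335 + 3136 - 768\right) = 35161 + 2703 = 37864$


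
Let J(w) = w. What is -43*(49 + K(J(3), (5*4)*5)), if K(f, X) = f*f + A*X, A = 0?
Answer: -2494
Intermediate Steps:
K(f, X) = f**2 (K(f, X) = f*f + 0*X = f**2 + 0 = f**2)
-43*(49 + K(J(3), (5*4)*5)) = -43*(49 + 3**2) = -43*(49 + 9) = -43*58 = -2494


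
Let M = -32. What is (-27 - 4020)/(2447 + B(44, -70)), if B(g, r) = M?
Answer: -1349/805 ≈ -1.6758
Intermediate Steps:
B(g, r) = -32
(-27 - 4020)/(2447 + B(44, -70)) = (-27 - 4020)/(2447 - 32) = -4047/2415 = -4047*1/2415 = -1349/805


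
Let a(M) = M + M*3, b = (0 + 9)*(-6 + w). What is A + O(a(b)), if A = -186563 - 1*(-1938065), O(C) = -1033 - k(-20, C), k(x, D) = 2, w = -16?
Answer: 1750467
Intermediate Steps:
b = -198 (b = (0 + 9)*(-6 - 16) = 9*(-22) = -198)
a(M) = 4*M (a(M) = M + 3*M = 4*M)
O(C) = -1035 (O(C) = -1033 - 1*2 = -1033 - 2 = -1035)
A = 1751502 (A = -186563 + 1938065 = 1751502)
A + O(a(b)) = 1751502 - 1035 = 1750467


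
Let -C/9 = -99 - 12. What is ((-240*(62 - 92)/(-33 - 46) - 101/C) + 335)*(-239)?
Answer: -4597823684/78921 ≈ -58259.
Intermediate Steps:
C = 999 (C = -9*(-99 - 12) = -9*(-111) = 999)
((-240*(62 - 92)/(-33 - 46) - 101/C) + 335)*(-239) = ((-240*(62 - 92)/(-33 - 46) - 101/999) + 335)*(-239) = ((-240/((-79/(-30))) - 101*1/999) + 335)*(-239) = ((-240/((-79*(-1/30))) - 101/999) + 335)*(-239) = ((-240/79/30 - 101/999) + 335)*(-239) = ((-240*30/79 - 101/999) + 335)*(-239) = ((-7200/79 - 101/999) + 335)*(-239) = (-7200779/78921 + 335)*(-239) = (19237756/78921)*(-239) = -4597823684/78921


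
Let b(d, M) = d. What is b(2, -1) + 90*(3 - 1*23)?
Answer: -1798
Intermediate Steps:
b(2, -1) + 90*(3 - 1*23) = 2 + 90*(3 - 1*23) = 2 + 90*(3 - 23) = 2 + 90*(-20) = 2 - 1800 = -1798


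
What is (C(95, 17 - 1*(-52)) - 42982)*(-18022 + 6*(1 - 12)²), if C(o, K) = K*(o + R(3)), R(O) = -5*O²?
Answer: 683745472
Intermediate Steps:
C(o, K) = K*(-45 + o) (C(o, K) = K*(o - 5*3²) = K*(o - 5*9) = K*(o - 45) = K*(-45 + o))
(C(95, 17 - 1*(-52)) - 42982)*(-18022 + 6*(1 - 12)²) = ((17 - 1*(-52))*(-45 + 95) - 42982)*(-18022 + 6*(1 - 12)²) = ((17 + 52)*50 - 42982)*(-18022 + 6*(-11)²) = (69*50 - 42982)*(-18022 + 6*121) = (3450 - 42982)*(-18022 + 726) = -39532*(-17296) = 683745472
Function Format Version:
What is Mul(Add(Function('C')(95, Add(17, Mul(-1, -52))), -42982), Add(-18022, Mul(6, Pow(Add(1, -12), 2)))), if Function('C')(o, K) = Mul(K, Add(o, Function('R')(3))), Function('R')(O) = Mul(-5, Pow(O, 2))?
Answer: 683745472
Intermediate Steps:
Function('C')(o, K) = Mul(K, Add(-45, o)) (Function('C')(o, K) = Mul(K, Add(o, Mul(-5, Pow(3, 2)))) = Mul(K, Add(o, Mul(-5, 9))) = Mul(K, Add(o, -45)) = Mul(K, Add(-45, o)))
Mul(Add(Function('C')(95, Add(17, Mul(-1, -52))), -42982), Add(-18022, Mul(6, Pow(Add(1, -12), 2)))) = Mul(Add(Mul(Add(17, Mul(-1, -52)), Add(-45, 95)), -42982), Add(-18022, Mul(6, Pow(Add(1, -12), 2)))) = Mul(Add(Mul(Add(17, 52), 50), -42982), Add(-18022, Mul(6, Pow(-11, 2)))) = Mul(Add(Mul(69, 50), -42982), Add(-18022, Mul(6, 121))) = Mul(Add(3450, -42982), Add(-18022, 726)) = Mul(-39532, -17296) = 683745472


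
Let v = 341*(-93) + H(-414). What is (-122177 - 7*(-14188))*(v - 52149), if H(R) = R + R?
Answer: 1936098090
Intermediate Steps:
H(R) = 2*R
v = -32541 (v = 341*(-93) + 2*(-414) = -31713 - 828 = -32541)
(-122177 - 7*(-14188))*(v - 52149) = (-122177 - 7*(-14188))*(-32541 - 52149) = (-122177 + 99316)*(-84690) = -22861*(-84690) = 1936098090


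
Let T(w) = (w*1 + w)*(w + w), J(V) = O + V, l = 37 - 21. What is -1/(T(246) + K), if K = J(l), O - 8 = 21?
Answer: -1/242109 ≈ -4.1304e-6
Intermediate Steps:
O = 29 (O = 8 + 21 = 29)
l = 16
J(V) = 29 + V
T(w) = 4*w² (T(w) = (w + w)*(2*w) = (2*w)*(2*w) = 4*w²)
K = 45 (K = 29 + 16 = 45)
-1/(T(246) + K) = -1/(4*246² + 45) = -1/(4*60516 + 45) = -1/(242064 + 45) = -1/242109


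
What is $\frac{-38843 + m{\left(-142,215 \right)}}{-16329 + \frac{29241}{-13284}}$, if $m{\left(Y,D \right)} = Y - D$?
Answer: $\frac{6428800}{2678317} \approx 2.4003$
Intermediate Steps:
$\frac{-38843 + m{\left(-142,215 \right)}}{-16329 + \frac{29241}{-13284}} = \frac{-38843 - 357}{-16329 + \frac{29241}{-13284}} = \frac{-38843 - 357}{-16329 + 29241 \left(- \frac{1}{13284}\right)} = \frac{-38843 - 357}{-16329 - \frac{361}{164}} = - \frac{39200}{- \frac{2678317}{164}} = \left(-39200\right) \left(- \frac{164}{2678317}\right) = \frac{6428800}{2678317}$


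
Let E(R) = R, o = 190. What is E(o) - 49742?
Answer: -49552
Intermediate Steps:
E(o) - 49742 = 190 - 49742 = -49552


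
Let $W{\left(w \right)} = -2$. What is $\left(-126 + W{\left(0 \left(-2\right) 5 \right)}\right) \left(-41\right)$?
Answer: $5248$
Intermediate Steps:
$\left(-126 + W{\left(0 \left(-2\right) 5 \right)}\right) \left(-41\right) = \left(-126 - 2\right) \left(-41\right) = \left(-128\right) \left(-41\right) = 5248$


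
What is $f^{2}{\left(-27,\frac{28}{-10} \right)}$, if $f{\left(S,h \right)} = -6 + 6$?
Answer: $0$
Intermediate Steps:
$f{\left(S,h \right)} = 0$
$f^{2}{\left(-27,\frac{28}{-10} \right)} = 0^{2} = 0$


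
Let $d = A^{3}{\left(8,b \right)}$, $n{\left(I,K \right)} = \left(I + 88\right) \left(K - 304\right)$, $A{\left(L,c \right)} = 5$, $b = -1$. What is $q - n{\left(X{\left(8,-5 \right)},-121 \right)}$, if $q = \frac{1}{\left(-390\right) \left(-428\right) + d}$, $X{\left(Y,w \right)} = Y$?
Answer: $\frac{6815436001}{167045} \approx 40800.0$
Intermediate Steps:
$n{\left(I,K \right)} = \left(-304 + K\right) \left(88 + I\right)$ ($n{\left(I,K \right)} = \left(88 + I\right) \left(-304 + K\right) = \left(-304 + K\right) \left(88 + I\right)$)
$d = 125$ ($d = 5^{3} = 125$)
$q = \frac{1}{167045}$ ($q = \frac{1}{\left(-390\right) \left(-428\right) + 125} = \frac{1}{166920 + 125} = \frac{1}{167045} \approx 5.9864 \cdot 10^{-6}$)
$q - n{\left(X{\left(8,-5 \right)},-121 \right)} = \frac{1}{167045} - \left(-26752 - 2432 + 88 \left(-121\right) + 8 \left(-121\right)\right) = \frac{1}{167045} - \left(-26752 - 2432 - 10648 - 968\right) = \frac{1}{167045} - -40800 = \frac{1}{167045} + 40800 = \frac{6815436001}{167045}$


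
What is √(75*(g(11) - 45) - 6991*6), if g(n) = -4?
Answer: 3*I*√5069 ≈ 213.59*I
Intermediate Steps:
√(75*(g(11) - 45) - 6991*6) = √(75*(-4 - 45) - 6991*6) = √(75*(-49) - 41946) = √(-3675 - 41946) = √(-45621) = 3*I*√5069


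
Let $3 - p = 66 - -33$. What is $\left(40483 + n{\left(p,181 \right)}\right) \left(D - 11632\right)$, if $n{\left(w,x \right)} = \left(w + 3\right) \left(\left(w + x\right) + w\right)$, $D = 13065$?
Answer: $59478098$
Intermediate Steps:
$p = -96$ ($p = 3 - \left(66 - -33\right) = 3 - \left(66 + 33\right) = 3 - 99 = -96$)
$n{\left(w,x \right)} = \left(3 + w\right) \left(x + 2 w\right)$
$\left(40483 + n{\left(p,181 \right)}\right) \left(D - 11632\right) = \left(40483 + \left(2 \left(-96\right)^{2} + 3 \cdot 181 + 6 \left(-96\right) - 17376\right)\right) \left(13065 - 11632\right) = \left(40483 + \left(2 \cdot 9216 + 543 - 576 - 17376\right)\right) 1433 = \left(40483 + \left(18432 + 543 - 576 - 17376\right)\right) 1433 = \left(40483 + 1023\right) 1433 = 41506 \cdot 1433 = 59478098$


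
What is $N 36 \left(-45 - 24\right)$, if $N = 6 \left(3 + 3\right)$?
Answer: $-89424$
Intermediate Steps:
$N = 36$ ($N = 6 \cdot 6 = 36$)
$N 36 \left(-45 - 24\right) = 36 \cdot 36 \left(-45 - 24\right) = 1296 \left(-45 - 24\right) = 1296 \left(-69\right) = -89424$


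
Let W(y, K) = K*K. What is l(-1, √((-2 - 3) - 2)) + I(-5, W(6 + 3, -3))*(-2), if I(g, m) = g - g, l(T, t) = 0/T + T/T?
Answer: 1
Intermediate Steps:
W(y, K) = K²
l(T, t) = 1 (l(T, t) = 0 + 1 = 1)
I(g, m) = 0
l(-1, √((-2 - 3) - 2)) + I(-5, W(6 + 3, -3))*(-2) = 1 + 0*(-2) = 1 + 0 = 1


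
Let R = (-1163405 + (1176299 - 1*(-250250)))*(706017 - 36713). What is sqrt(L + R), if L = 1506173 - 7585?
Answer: 6*sqrt(4892356399) ≈ 4.1967e+5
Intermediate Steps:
L = 1498588
R = 176123331776 (R = (-1163405 + (1176299 + 250250))*669304 = (-1163405 + 1426549)*669304 = 263144*669304 = 176123331776)
sqrt(L + R) = sqrt(1498588 + 176123331776) = sqrt(176124830364) = 6*sqrt(4892356399)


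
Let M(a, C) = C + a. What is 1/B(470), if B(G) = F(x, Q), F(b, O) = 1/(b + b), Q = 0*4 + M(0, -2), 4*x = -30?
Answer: -15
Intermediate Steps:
x = -15/2 (x = (¼)*(-30) = -15/2 ≈ -7.5000)
Q = -2 (Q = 0*4 + (-2 + 0) = 0 - 2 = -2)
F(b, O) = 1/(2*b)
B(G) = -1/15 (B(G) = 1/(2*(-15/2)) = (½)*(-2/15) = -1/15)
1/B(470) = 1/(-1/15) = -15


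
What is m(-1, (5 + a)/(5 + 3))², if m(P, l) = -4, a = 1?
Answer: 16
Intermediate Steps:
m(-1, (5 + a)/(5 + 3))² = (-4)² = 16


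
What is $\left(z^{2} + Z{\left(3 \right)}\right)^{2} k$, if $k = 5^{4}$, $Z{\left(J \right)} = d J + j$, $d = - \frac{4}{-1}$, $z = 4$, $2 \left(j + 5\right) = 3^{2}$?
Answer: $\frac{1890625}{4} \approx 4.7266 \cdot 10^{5}$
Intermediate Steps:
$j = - \frac{1}{2}$ ($j = -5 + \frac{3^{2}}{2} = -5 + \frac{1}{2} \cdot 9 = -5 + \frac{9}{2} = - \frac{1}{2} \approx -0.5$)
$d = 4$ ($d = \left(-4\right) \left(-1\right) = 4$)
$Z{\left(J \right)} = - \frac{1}{2} + 4 J$ ($Z{\left(J \right)} = 4 J - \frac{1}{2} = - \frac{1}{2} + 4 J$)
$k = 625$
$\left(z^{2} + Z{\left(3 \right)}\right)^{2} k = \left(4^{2} + \left(- \frac{1}{2} + 4 \cdot 3\right)\right)^{2} \cdot 625 = \left(16 + \left(- \frac{1}{2} + 12\right)\right)^{2} \cdot 625 = \left(16 + \frac{23}{2}\right)^{2} \cdot 625 = \left(\frac{55}{2}\right)^{2} \cdot 625 = \frac{3025}{4} \cdot 625 = \frac{1890625}{4}$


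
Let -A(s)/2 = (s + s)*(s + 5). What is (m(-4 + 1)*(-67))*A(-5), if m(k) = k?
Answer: 0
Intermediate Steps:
A(s) = -4*s*(5 + s) (A(s) = -2*(s + s)*(s + 5) = -2*2*s*(5 + s) = -4*s*(5 + s))
(m(-4 + 1)*(-67))*A(-5) = ((-4 + 1)*(-67))*(-4*(-5)*(5 - 5)) = (-3*(-67))*(-4*(-5)*0) = 201*0 = 0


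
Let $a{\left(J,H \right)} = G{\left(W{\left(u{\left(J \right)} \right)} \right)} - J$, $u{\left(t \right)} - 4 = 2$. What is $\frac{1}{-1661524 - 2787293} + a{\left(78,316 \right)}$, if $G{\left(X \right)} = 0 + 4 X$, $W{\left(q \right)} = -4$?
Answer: $- \frac{418188799}{4448817} \approx -94.0$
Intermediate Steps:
$u{\left(t \right)} = 6$ ($u{\left(t \right)} = 4 + 2 = 6$)
$G{\left(X \right)} = 4 X$
$a{\left(J,H \right)} = -16 - J$ ($a{\left(J,H \right)} = 4 \left(-4\right) - J = -16 - J$)
$\frac{1}{-1661524 - 2787293} + a{\left(78,316 \right)} = \frac{1}{-1661524 - 2787293} - 94 = \frac{1}{-4448817} - 94 = - \frac{1}{4448817} - 94 = - \frac{418188799}{4448817}$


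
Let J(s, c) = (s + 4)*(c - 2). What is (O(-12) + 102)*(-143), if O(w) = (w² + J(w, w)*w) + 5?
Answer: 156299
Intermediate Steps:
J(s, c) = (-2 + c)*(4 + s) (J(s, c) = (4 + s)*(-2 + c) = (-2 + c)*(4 + s))
O(w) = 5 + w² + w*(-8 + w² + 2*w) (O(w) = (w² + (-8 - 2*w + 4*w + w*w)*w) + 5 = (w² + (-8 - 2*w + 4*w + w²)*w) + 5 = (w² + (-8 + w² + 2*w)*w) + 5 = (w² + w*(-8 + w² + 2*w)) + 5 = 5 + w² + w*(-8 + w² + 2*w))
(O(-12) + 102)*(-143) = ((5 + (-12)³ - 8*(-12) + 3*(-12)²) + 102)*(-143) = ((5 - 1728 + 96 + 3*144) + 102)*(-143) = ((5 - 1728 + 96 + 432) + 102)*(-143) = (-1195 + 102)*(-143) = -1093*(-143) = 156299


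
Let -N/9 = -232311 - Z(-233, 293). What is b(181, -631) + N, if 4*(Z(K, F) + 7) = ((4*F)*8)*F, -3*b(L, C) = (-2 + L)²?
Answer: 24783551/3 ≈ 8.2612e+6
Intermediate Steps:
b(L, C) = -(-2 + L)²/3
Z(K, F) = -7 + 8*F² (Z(K, F) = -7 + (((4*F)*8)*F)/4 = -7 + ((32*F)*F)/4 = -7 + (32*F²)/4 = -7 + 8*F²)
N = 8271864 (N = -9*(-232311 - (-7 + 8*293²)) = -9*(-232311 - (-7 + 8*85849)) = -9*(-232311 - (-7 + 686792)) = -9*(-232311 - 1*686785) = -9*(-232311 - 686785) = -9*(-919096) = 8271864)
b(181, -631) + N = -(-2 + 181)²/3 + 8271864 = -⅓*179² + 8271864 = -⅓*32041 + 8271864 = -32041/3 + 8271864 = 24783551/3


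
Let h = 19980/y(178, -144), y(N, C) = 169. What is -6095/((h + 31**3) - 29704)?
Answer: -1030055/34683 ≈ -29.699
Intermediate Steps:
h = 19980/169 ≈ 118.22
-6095/((h + 31**3) - 29704) = -6095/((19980/169 + 31**3) - 29704) = -6095/((19980/169 + 29791) - 29704) = -6095/(5054659/169 - 29704) = -6095/34683/169 = -6095*169/34683 = -1030055/34683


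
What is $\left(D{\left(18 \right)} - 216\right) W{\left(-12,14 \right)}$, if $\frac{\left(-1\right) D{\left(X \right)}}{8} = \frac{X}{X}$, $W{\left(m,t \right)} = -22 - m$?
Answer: $2240$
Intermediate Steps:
$D{\left(X \right)} = -8$ ($D{\left(X \right)} = - 8 \frac{X}{X} = \left(-8\right) 1 = -8$)
$\left(D{\left(18 \right)} - 216\right) W{\left(-12,14 \right)} = \left(-8 - 216\right) \left(-22 - -12\right) = - 224 \left(-22 + 12\right) = \left(-224\right) \left(-10\right) = 2240$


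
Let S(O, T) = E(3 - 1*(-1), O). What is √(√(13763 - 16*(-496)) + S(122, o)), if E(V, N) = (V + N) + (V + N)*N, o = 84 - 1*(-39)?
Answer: √(15498 + 3*√2411) ≈ 125.08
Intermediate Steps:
o = 123 (o = 84 + 39 = 123)
E(V, N) = N + V + N*(N + V) (E(V, N) = (N + V) + (N + V)*N = (N + V) + N*(N + V) = N + V + N*(N + V))
S(O, T) = 4 + O² + 5*O (S(O, T) = O + (3 - 1*(-1)) + O² + O*(3 - 1*(-1)) = O + (3 + 1) + O² + O*(3 + 1) = O + 4 + O² + O*4 = O + 4 + O² + 4*O = 4 + O² + 5*O)
√(√(13763 - 16*(-496)) + S(122, o)) = √(√(13763 - 16*(-496)) + (4 + 122² + 5*122)) = √(√(13763 + 7936) + (4 + 14884 + 610)) = √(√21699 + 15498) = √(3*√2411 + 15498) = √(15498 + 3*√2411)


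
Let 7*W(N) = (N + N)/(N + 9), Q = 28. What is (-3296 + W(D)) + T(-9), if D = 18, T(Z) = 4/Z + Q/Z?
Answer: -207860/63 ≈ -3299.4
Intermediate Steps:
T(Z) = 32/Z (T(Z) = 4/Z + 28/Z = 32/Z)
W(N) = 2*N/(7*(9 + N)) (W(N) = ((N + N)/(N + 9))/7 = ((2*N)/(9 + N))/7 = (2*N/(9 + N))/7 = 2*N/(7*(9 + N)))
(-3296 + W(D)) + T(-9) = (-3296 + (2/7)*18/(9 + 18)) + 32/(-9) = (-3296 + (2/7)*18/27) + 32*(-⅑) = (-3296 + (2/7)*18*(1/27)) - 32/9 = (-3296 + 4/21) - 32/9 = -69212/21 - 32/9 = -207860/63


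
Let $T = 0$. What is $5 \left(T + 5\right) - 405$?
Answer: $-380$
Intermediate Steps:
$5 \left(T + 5\right) - 405 = 5 \left(0 + 5\right) - 405 = 5 \cdot 5 - 405 = 25 - 405 = -380$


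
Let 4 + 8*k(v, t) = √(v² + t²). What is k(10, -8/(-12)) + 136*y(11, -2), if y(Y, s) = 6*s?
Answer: -3265/2 + √226/12 ≈ -1631.2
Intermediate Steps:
k(v, t) = -½ + √(t² + v²)/8 (k(v, t) = -½ + √(v² + t²)/8 = -½ + √(t² + v²)/8)
k(10, -8/(-12)) + 136*y(11, -2) = (-½ + √((-8/(-12))² + 10²)/8) + 136*(6*(-2)) = (-½ + √((-8*(-1/12))² + 100)/8) + 136*(-12) = (-½ + √((⅔)² + 100)/8) - 1632 = (-½ + √(4/9 + 100)/8) - 1632 = (-½ + √(904/9)/8) - 1632 = (-½ + (2*√226/3)/8) - 1632 = (-½ + √226/12) - 1632 = -3265/2 + √226/12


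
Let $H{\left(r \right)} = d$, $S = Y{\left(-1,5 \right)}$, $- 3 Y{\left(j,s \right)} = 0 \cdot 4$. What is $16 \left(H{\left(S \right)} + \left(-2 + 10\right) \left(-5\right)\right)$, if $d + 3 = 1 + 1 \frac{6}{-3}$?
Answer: $-704$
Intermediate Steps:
$Y{\left(j,s \right)} = 0$ ($Y{\left(j,s \right)} = - \frac{0 \cdot 4}{3} = \left(- \frac{1}{3}\right) 0 = 0$)
$d = -4$ ($d = -3 + \left(1 + 1 \frac{6}{-3}\right) = -3 + \left(1 + 1 \cdot 6 \left(- \frac{1}{3}\right)\right) = -3 + \left(1 + 1 \left(-2\right)\right) = -3 + \left(1 - 2\right) = -3 - 1 = -4$)
$S = 0$
$H{\left(r \right)} = -4$
$16 \left(H{\left(S \right)} + \left(-2 + 10\right) \left(-5\right)\right) = 16 \left(-4 + \left(-2 + 10\right) \left(-5\right)\right) = 16 \left(-4 + 8 \left(-5\right)\right) = 16 \left(-4 - 40\right) = 16 \left(-44\right) = -704$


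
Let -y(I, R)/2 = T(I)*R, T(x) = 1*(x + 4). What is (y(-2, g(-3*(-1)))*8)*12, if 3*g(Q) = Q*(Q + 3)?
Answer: -2304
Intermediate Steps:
g(Q) = Q*(3 + Q)/3 (g(Q) = (Q*(Q + 3))/3 = (Q*(3 + Q))/3 = Q*(3 + Q)/3)
T(x) = 4 + x (T(x) = 1*(4 + x) = 4 + x)
y(I, R) = -2*R*(4 + I) (y(I, R) = -2*(4 + I)*R = -2*R*(4 + I))
(y(-2, g(-3*(-1)))*8)*12 = (-2*(-3*(-1))*(3 - 3*(-1))/3*(4 - 2)*8)*12 = (-2*(⅓)*3*(3 + 3)*2*8)*12 = (-2*(⅓)*3*6*2*8)*12 = (-2*6*2*8)*12 = -24*8*12 = -192*12 = -2304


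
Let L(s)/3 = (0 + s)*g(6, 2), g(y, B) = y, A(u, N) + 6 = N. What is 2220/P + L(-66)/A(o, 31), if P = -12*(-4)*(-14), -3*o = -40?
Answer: -71153/1400 ≈ -50.824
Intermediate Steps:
o = 40/3 (o = -1/3*(-40) = 40/3 ≈ 13.333)
P = -672 (P = 48*(-14) = -672)
A(u, N) = -6 + N
L(s) = 18*s (L(s) = 3*((0 + s)*6) = 3*(s*6) = 3*(6*s) = 18*s)
2220/P + L(-66)/A(o, 31) = 2220/(-672) + (18*(-66))/(-6 + 31) = 2220*(-1/672) - 1188/25 = -185/56 - 1188*1/25 = -185/56 - 1188/25 = -71153/1400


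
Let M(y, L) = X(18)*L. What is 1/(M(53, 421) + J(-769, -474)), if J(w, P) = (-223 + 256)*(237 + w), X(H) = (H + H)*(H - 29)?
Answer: -1/184272 ≈ -5.4268e-6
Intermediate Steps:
X(H) = 2*H*(-29 + H) (X(H) = (2*H)*(-29 + H) = 2*H*(-29 + H))
J(w, P) = 7821 + 33*w (J(w, P) = 33*(237 + w) = 7821 + 33*w)
M(y, L) = -396*L (M(y, L) = (2*18*(-29 + 18))*L = (2*18*(-11))*L = -396*L)
1/(M(53, 421) + J(-769, -474)) = 1/(-396*421 + (7821 + 33*(-769))) = 1/(-166716 + (7821 - 25377)) = 1/(-166716 - 17556) = 1/(-184272) = -1/184272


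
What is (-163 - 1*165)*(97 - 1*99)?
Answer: 656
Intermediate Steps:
(-163 - 1*165)*(97 - 1*99) = (-163 - 165)*(97 - 99) = -328*(-2) = 656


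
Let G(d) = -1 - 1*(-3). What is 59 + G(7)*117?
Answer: 293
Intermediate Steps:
G(d) = 2 (G(d) = -1 + 3 = 2)
59 + G(7)*117 = 59 + 2*117 = 59 + 234 = 293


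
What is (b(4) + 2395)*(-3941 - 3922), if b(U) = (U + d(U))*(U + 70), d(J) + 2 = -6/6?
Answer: -19413747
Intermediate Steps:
d(J) = -3 (d(J) = -2 - 6/6 = -2 - 6*⅙ = -2 - 1 = -3)
b(U) = (-3 + U)*(70 + U) (b(U) = (U - 3)*(U + 70) = (-3 + U)*(70 + U))
(b(4) + 2395)*(-3941 - 3922) = ((-210 + 4² + 67*4) + 2395)*(-3941 - 3922) = ((-210 + 16 + 268) + 2395)*(-7863) = (74 + 2395)*(-7863) = 2469*(-7863) = -19413747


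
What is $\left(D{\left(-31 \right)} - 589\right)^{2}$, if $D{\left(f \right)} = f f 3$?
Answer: $5262436$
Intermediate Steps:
$D{\left(f \right)} = 3 f^{2}$ ($D{\left(f \right)} = f^{2} \cdot 3 = 3 f^{2}$)
$\left(D{\left(-31 \right)} - 589\right)^{2} = \left(3 \left(-31\right)^{2} - 589\right)^{2} = \left(3 \cdot 961 - 589\right)^{2} = \left(2883 - 589\right)^{2} = 2294^{2} = 5262436$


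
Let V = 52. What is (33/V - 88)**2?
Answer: 20638849/2704 ≈ 7632.7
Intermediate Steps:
(33/V - 88)**2 = (33/52 - 88)**2 = (-4543/52)**2 = 20638849/2704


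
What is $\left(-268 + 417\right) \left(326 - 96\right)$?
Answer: $34270$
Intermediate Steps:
$\left(-268 + 417\right) \left(326 - 96\right) = 149 \cdot 230 = 34270$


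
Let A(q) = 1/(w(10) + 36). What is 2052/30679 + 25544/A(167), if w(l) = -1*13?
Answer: 18024282700/30679 ≈ 5.8751e+5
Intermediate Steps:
w(l) = -13
A(q) = 1/23 (A(q) = 1/(-13 + 36) = 1/23)
2052/30679 + 25544/A(167) = 2052/30679 + 25544/(1/23) = 2052*(1/30679) + 25544*23 = 2052/30679 + 587512 = 18024282700/30679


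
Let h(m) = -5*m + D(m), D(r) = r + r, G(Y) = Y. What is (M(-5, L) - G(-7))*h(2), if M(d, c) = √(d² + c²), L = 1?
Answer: -42 - 6*√26 ≈ -72.594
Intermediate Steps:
D(r) = 2*r
M(d, c) = √(c² + d²)
h(m) = -3*m (h(m) = -5*m + 2*m = -3*m)
(M(-5, L) - G(-7))*h(2) = (√(1² + (-5)²) - 1*(-7))*(-3*2) = (√(1 + 25) + 7)*(-6) = (√26 + 7)*(-6) = (7 + √26)*(-6) = -42 - 6*√26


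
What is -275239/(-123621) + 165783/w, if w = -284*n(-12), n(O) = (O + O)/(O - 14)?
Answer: -88495789549/140433456 ≈ -630.16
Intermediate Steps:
n(O) = 2*O/(-14 + O) (n(O) = (2*O)/(-14 + O) = 2*O/(-14 + O))
w = -3408/13 (w = -568*(-12)/(-14 - 12) = -568*(-12)/(-26) = -568*(-12)*(-1)/26 = -284*12/13 = -3408/13 ≈ -262.15)
-275239/(-123621) + 165783/w = -275239/(-123621) + 165783/(-3408/13) = -275239*(-1/123621) + 165783*(-13/3408) = 275239/123621 - 718393/1136 = -88495789549/140433456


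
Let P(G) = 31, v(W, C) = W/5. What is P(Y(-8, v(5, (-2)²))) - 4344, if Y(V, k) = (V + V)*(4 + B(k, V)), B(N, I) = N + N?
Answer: -4313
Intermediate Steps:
B(N, I) = 2*N
v(W, C) = W/5 (v(W, C) = W*(⅕) = W/5)
Y(V, k) = 2*V*(4 + 2*k) (Y(V, k) = (V + V)*(4 + 2*k) = (2*V)*(4 + 2*k) = 2*V*(4 + 2*k))
P(Y(-8, v(5, (-2)²))) - 4344 = 31 - 4344 = -4313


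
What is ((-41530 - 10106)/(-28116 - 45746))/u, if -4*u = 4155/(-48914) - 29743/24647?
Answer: 2540877643824/1173695358353 ≈ 2.1649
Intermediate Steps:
u = 31780763/98414968 (u = -(4155/(-48914) - 29743/24647)/4 = -(4155*(-1/48914) - 29743*1/24647)/4 = -(-4155/48914 - 607/503)/4 = -¼*(-31780763/24603742) = 31780763/98414968 ≈ 0.32293)
((-41530 - 10106)/(-28116 - 45746))/u = ((-41530 - 10106)/(-28116 - 45746))/(31780763/98414968) = -51636/(-73862)*(98414968/31780763) = -51636*(-1/73862)*(98414968/31780763) = (25818/36931)*(98414968/31780763) = 2540877643824/1173695358353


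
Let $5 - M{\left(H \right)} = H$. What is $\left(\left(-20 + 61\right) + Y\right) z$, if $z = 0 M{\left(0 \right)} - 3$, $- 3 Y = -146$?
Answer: $-269$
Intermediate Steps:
$M{\left(H \right)} = 5 - H$
$Y = \frac{146}{3}$ ($Y = \left(- \frac{1}{3}\right) \left(-146\right) = \frac{146}{3} \approx 48.667$)
$z = -3$ ($z = 0 \left(5 - 0\right) - 3 = 0 \left(5 + 0\right) - 3 = 0 \cdot 5 - 3 = 0 - 3 = -3$)
$\left(\left(-20 + 61\right) + Y\right) z = \left(\left(-20 + 61\right) + \frac{146}{3}\right) \left(-3\right) = \left(41 + \frac{146}{3}\right) \left(-3\right) = \frac{269}{3} \left(-3\right) = -269$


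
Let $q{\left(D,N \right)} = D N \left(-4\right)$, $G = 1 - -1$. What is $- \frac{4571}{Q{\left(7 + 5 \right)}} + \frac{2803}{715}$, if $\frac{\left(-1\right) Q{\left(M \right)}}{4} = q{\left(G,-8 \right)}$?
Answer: $\frac{3985833}{183040} \approx 21.776$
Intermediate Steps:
$G = 2$ ($G = 1 + 1 = 2$)
$q{\left(D,N \right)} = - 4 D N$
$Q{\left(M \right)} = -256$ ($Q{\left(M \right)} = - 4 \left(\left(-4\right) 2 \left(-8\right)\right) = \left(-4\right) 64 = -256$)
$- \frac{4571}{Q{\left(7 + 5 \right)}} + \frac{2803}{715} = - \frac{4571}{-256} + \frac{2803}{715} = \left(-4571\right) \left(- \frac{1}{256}\right) + 2803 \cdot \frac{1}{715} = \frac{4571}{256} + \frac{2803}{715} = \frac{3985833}{183040}$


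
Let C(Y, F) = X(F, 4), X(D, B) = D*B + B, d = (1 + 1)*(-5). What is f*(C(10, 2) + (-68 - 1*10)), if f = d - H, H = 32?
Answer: 2772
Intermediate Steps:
d = -10 (d = 2*(-5) = -10)
X(D, B) = B + B*D (X(D, B) = B*D + B = B + B*D)
C(Y, F) = 4 + 4*F (C(Y, F) = 4*(1 + F) = 4 + 4*F)
f = -42 (f = -10 - 1*32 = -10 - 32 = -42)
f*(C(10, 2) + (-68 - 1*10)) = -42*((4 + 4*2) + (-68 - 1*10)) = -42*((4 + 8) + (-68 - 10)) = -42*(12 - 78) = -42*(-66) = 2772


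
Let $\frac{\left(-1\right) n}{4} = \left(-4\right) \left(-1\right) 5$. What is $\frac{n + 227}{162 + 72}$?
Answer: $\frac{49}{78} \approx 0.62821$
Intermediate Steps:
$n = -80$ ($n = - 4 \left(-4\right) \left(-1\right) 5 = - 4 \cdot 4 \cdot 5 = \left(-4\right) 20 = -80$)
$\frac{n + 227}{162 + 72} = \frac{-80 + 227}{162 + 72} = \frac{147}{234} = 147 \cdot \frac{1}{234} = \frac{49}{78}$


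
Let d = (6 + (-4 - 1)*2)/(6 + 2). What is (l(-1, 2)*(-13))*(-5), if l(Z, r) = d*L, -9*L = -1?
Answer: -65/18 ≈ -3.6111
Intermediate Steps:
L = ⅑ (L = -⅑*(-1) = ⅑ ≈ 0.11111)
d = -½ (d = (6 - 5*2)/8 = (6 - 10)*(⅛) = -4*⅛ = -½ ≈ -0.50000)
l(Z, r) = -1/18 (l(Z, r) = -½*⅑ = -1/18)
(l(-1, 2)*(-13))*(-5) = -1/18*(-13)*(-5) = (13/18)*(-5) = -65/18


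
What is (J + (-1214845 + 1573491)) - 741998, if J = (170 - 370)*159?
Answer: -415152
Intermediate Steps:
J = -31800 (J = -200*159 = -31800)
(J + (-1214845 + 1573491)) - 741998 = (-31800 + (-1214845 + 1573491)) - 741998 = (-31800 + 358646) - 741998 = 326846 - 741998 = -415152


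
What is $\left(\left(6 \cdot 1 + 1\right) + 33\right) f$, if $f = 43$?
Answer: $1720$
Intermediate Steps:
$\left(\left(6 \cdot 1 + 1\right) + 33\right) f = \left(\left(6 \cdot 1 + 1\right) + 33\right) 43 = \left(\left(6 + 1\right) + 33\right) 43 = \left(7 + 33\right) 43 = 40 \cdot 43 = 1720$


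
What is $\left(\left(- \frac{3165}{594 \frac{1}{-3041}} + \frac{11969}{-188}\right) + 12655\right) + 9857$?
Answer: $\frac{719384383}{18612} \approx 38652.0$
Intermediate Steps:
$\left(\left(- \frac{3165}{594 \frac{1}{-3041}} + \frac{11969}{-188}\right) + 12655\right) + 9857 = \left(\left(- \frac{3165}{594 \left(- \frac{1}{3041}\right)} + 11969 \left(- \frac{1}{188}\right)\right) + 12655\right) + 9857 = \left(\left(- \frac{3165}{- \frac{594}{3041}} - \frac{11969}{188}\right) + 12655\right) + 9857 = \left(\left(\left(-3165\right) \left(- \frac{3041}{594}\right) - \frac{11969}{188}\right) + 12655\right) + 9857 = \left(\left(\frac{3208255}{198} - \frac{11969}{188}\right) + 12655\right) + 9857 = \left(\frac{300391039}{18612} + 12655\right) + 9857 = \frac{535925899}{18612} + 9857 = \frac{719384383}{18612}$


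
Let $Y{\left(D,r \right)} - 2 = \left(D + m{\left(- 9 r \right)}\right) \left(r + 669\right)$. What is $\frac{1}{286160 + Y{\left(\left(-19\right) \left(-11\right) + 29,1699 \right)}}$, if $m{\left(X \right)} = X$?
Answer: $- \frac{1}{35359342} \approx -2.8281 \cdot 10^{-8}$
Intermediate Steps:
$Y{\left(D,r \right)} = 2 + \left(669 + r\right) \left(D - 9 r\right)$ ($Y{\left(D,r \right)} = 2 + \left(D - 9 r\right) \left(r + 669\right) = 2 + \left(D - 9 r\right) \left(669 + r\right) = 2 + \left(669 + r\right) \left(D - 9 r\right)$)
$\frac{1}{286160 + Y{\left(\left(-19\right) \left(-11\right) + 29,1699 \right)}} = \frac{1}{286160 + \left(2 - 10229679 - 9 \cdot 1699^{2} + 669 \left(\left(-19\right) \left(-11\right) + 29\right) + \left(\left(-19\right) \left(-11\right) + 29\right) 1699\right)} = \frac{1}{286160 + \left(2 - 10229679 - 25979409 + 669 \left(209 + 29\right) + \left(209 + 29\right) 1699\right)} = \frac{1}{286160 + \left(2 - 10229679 - 25979409 + 669 \cdot 238 + 238 \cdot 1699\right)} = \frac{1}{286160 + \left(2 - 10229679 - 25979409 + 159222 + 404362\right)} = \frac{1}{286160 - 35645502} = \frac{1}{-35359342} = - \frac{1}{35359342}$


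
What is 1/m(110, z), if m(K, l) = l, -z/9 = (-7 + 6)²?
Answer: -⅑ ≈ -0.11111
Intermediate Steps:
z = -9 (z = -9*(-7 + 6)² = -9*(-1)² = -9*1 = -9)
1/m(110, z) = 1/(-9) = -⅑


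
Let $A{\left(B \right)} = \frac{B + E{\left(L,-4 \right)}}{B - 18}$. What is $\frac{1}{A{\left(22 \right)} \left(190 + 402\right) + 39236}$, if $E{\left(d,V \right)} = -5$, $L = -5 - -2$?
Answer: $\frac{1}{41752} \approx 2.3951 \cdot 10^{-5}$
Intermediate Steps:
$L = -3$ ($L = -5 + 2 = -3$)
$A{\left(B \right)} = \frac{-5 + B}{-18 + B}$ ($A{\left(B \right)} = \frac{B - 5}{B - 18} = \frac{-5 + B}{-18 + B}$)
$\frac{1}{A{\left(22 \right)} \left(190 + 402\right) + 39236} = \frac{1}{\frac{-5 + 22}{-18 + 22} \left(190 + 402\right) + 39236} = \frac{1}{\frac{1}{4} \cdot 17 \cdot 592 + 39236} = \frac{1}{\frac{17}{4} \cdot 592 + 39236} = \frac{1}{2516 + 39236} = \frac{1}{41752}$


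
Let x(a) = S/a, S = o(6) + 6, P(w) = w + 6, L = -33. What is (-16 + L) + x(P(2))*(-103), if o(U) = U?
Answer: -407/2 ≈ -203.50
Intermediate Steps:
P(w) = 6 + w
S = 12 (S = 6 + 6 = 12)
x(a) = 12/a
(-16 + L) + x(P(2))*(-103) = (-16 - 33) + (12/(6 + 2))*(-103) = -49 + (12/8)*(-103) = -49 + (12*(1/8))*(-103) = -49 + (3/2)*(-103) = -49 - 309/2 = -407/2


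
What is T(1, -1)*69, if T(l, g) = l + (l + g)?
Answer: 69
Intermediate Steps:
T(l, g) = g + 2*l (T(l, g) = l + (g + l) = g + 2*l)
T(1, -1)*69 = (-1 + 2*1)*69 = (-1 + 2)*69 = 1*69 = 69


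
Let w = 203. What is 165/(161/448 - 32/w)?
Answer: 2143680/2621 ≈ 817.89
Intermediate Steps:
165/(161/448 - 32/w) = 165/(161/448 - 32/203) = 165/(161*(1/448) - 32*1/203) = 165/(23/64 - 32/203) = 165/(2621/12992) = 165*(12992/2621) = 2143680/2621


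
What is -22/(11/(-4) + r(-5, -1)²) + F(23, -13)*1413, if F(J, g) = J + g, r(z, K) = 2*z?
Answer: 5496482/389 ≈ 14130.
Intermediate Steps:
-22/(11/(-4) + r(-5, -1)²) + F(23, -13)*1413 = -22/(11/(-4) + (2*(-5))²) + (23 - 13)*1413 = -22/(11*(-¼) + (-10)²) + 10*1413 = -22/(-11/4 + 100) + 14130 = -22/389/4 + 14130 = -22*4/389 + 14130 = -88/389 + 14130 = 5496482/389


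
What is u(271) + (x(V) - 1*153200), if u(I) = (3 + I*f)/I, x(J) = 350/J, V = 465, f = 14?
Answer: -3860727509/25203 ≈ -1.5319e+5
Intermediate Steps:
u(I) = (3 + 14*I)/I (u(I) = (3 + I*14)/I = (3 + 14*I)/I)
u(271) + (x(V) - 1*153200) = (14 + 3/271) + (350/465 - 1*153200) = (14 + 3*(1/271)) + (350*(1/465) - 153200) = (14 + 3/271) + (70/93 - 153200) = 3797/271 - 14247530/93 = -3860727509/25203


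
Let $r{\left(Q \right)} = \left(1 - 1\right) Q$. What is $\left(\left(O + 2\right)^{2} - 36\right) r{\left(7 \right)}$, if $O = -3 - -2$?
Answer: $0$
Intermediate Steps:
$r{\left(Q \right)} = 0$ ($r{\left(Q \right)} = 0 Q = 0$)
$O = -1$ ($O = -3 + 2 = -1$)
$\left(\left(O + 2\right)^{2} - 36\right) r{\left(7 \right)} = \left(\left(-1 + 2\right)^{2} - 36\right) 0 = \left(1^{2} - 36\right) 0 = \left(1 - 36\right) 0 = \left(-35\right) 0 = 0$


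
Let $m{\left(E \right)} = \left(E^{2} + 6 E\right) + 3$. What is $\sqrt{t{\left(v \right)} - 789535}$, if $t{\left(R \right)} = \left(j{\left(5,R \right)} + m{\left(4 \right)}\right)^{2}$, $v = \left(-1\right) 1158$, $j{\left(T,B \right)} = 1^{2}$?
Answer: $3 i \sqrt{87511} \approx 887.47 i$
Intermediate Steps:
$m{\left(E \right)} = 3 + E^{2} + 6 E$
$j{\left(T,B \right)} = 1$
$v = -1158$
$t{\left(R \right)} = 1936$ ($t{\left(R \right)} = \left(1 + \left(3 + 4^{2} + 6 \cdot 4\right)\right)^{2} = \left(1 + \left(3 + 16 + 24\right)\right)^{2} = \left(1 + 43\right)^{2} = 44^{2} = 1936$)
$\sqrt{t{\left(v \right)} - 789535} = \sqrt{1936 - 789535} = \sqrt{-787599} = 3 i \sqrt{87511}$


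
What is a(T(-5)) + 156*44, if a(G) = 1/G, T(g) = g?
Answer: 34319/5 ≈ 6863.8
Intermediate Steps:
a(T(-5)) + 156*44 = 1/(-5) + 156*44 = -1/5 + 6864 = 34319/5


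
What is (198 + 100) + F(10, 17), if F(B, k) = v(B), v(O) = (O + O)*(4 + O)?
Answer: 578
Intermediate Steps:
v(O) = 2*O*(4 + O) (v(O) = (2*O)*(4 + O) = 2*O*(4 + O))
F(B, k) = 2*B*(4 + B)
(198 + 100) + F(10, 17) = (198 + 100) + 2*10*(4 + 10) = 298 + 2*10*14 = 298 + 280 = 578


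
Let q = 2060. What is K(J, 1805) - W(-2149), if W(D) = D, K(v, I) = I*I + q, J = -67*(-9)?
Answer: 3262234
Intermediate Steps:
J = 603
K(v, I) = 2060 + I² (K(v, I) = I*I + 2060 = I² + 2060 = 2060 + I²)
K(J, 1805) - W(-2149) = (2060 + 1805²) - 1*(-2149) = (2060 + 3258025) + 2149 = 3260085 + 2149 = 3262234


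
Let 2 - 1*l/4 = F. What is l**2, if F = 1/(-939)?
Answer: 56490256/881721 ≈ 64.068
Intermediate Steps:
F = -1/939 ≈ -0.0010650
l = 7516/939 (l = 8 - 4*(-1/939) = 8 + 4/939 = 7516/939 ≈ 8.0043)
l**2 = (7516/939)**2 = 56490256/881721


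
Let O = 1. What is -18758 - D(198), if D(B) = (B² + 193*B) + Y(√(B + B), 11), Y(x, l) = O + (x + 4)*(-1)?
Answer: -96173 + 6*√11 ≈ -96153.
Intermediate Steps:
Y(x, l) = -3 - x (Y(x, l) = 1 + (x + 4)*(-1) = 1 + (4 + x)*(-1) = 1 + (-4 - x) = -3 - x)
D(B) = -3 + B² + 193*B - √2*√B (D(B) = (B² + 193*B) + (-3 - √(B + B)) = (B² + 193*B) + (-3 - √(2*B)) = (B² + 193*B) + (-3 - √2*√B) = -3 + B² + 193*B - √2*√B)
-18758 - D(198) = -18758 - (-3 + 198² + 193*198 - √2*√198) = -18758 - (-3 + 39204 + 38214 - √2*3*√22) = -18758 - (-3 + 39204 + 38214 - 6*√11) = -18758 - (77415 - 6*√11) = -18758 + (-77415 + 6*√11) = -96173 + 6*√11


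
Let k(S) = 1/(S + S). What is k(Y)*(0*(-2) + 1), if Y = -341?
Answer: -1/682 ≈ -0.0014663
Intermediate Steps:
k(S) = 1/(2*S)
k(Y)*(0*(-2) + 1) = ((½)/(-341))*(0*(-2) + 1) = ((½)*(-1/341))*(0 + 1) = -1/682*1 = -1/682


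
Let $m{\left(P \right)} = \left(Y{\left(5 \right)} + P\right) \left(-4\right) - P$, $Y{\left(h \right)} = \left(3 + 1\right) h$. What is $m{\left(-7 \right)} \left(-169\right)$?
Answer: $7605$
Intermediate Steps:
$Y{\left(h \right)} = 4 h$
$m{\left(P \right)} = -80 - 5 P$ ($m{\left(P \right)} = \left(4 \cdot 5 + P\right) \left(-4\right) - P = \left(20 + P\right) \left(-4\right) - P = \left(-80 - 4 P\right) - P = -80 - 5 P$)
$m{\left(-7 \right)} \left(-169\right) = \left(-80 - -35\right) \left(-169\right) = \left(-80 + 35\right) \left(-169\right) = \left(-45\right) \left(-169\right) = 7605$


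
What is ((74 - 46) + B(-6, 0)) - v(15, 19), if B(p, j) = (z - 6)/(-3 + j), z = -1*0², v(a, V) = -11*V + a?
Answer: 224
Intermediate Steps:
v(a, V) = a - 11*V
z = 0 (z = -1*0 = 0)
B(p, j) = -6/(-3 + j) (B(p, j) = (0 - 6)/(-3 + j) = -6/(-3 + j))
((74 - 46) + B(-6, 0)) - v(15, 19) = ((74 - 46) - 6/(-3 + 0)) - (15 - 11*19) = (28 - 6/(-3)) - (15 - 209) = (28 - 6*(-⅓)) - 1*(-194) = (28 + 2) + 194 = 30 + 194 = 224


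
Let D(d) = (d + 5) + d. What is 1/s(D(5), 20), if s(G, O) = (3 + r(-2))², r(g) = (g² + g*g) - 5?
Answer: 1/36 ≈ 0.027778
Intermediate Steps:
D(d) = 5 + 2*d (D(d) = (5 + d) + d = 5 + 2*d)
r(g) = -5 + 2*g² (r(g) = (g² + g²) - 5 = 2*g² - 5 = -5 + 2*g²)
s(G, O) = 36 (s(G, O) = (3 + (-5 + 2*(-2)²))² = (3 + (-5 + 2*4))² = (3 + (-5 + 8))² = (3 + 3)² = 6² = 36)
1/s(D(5), 20) = 1/36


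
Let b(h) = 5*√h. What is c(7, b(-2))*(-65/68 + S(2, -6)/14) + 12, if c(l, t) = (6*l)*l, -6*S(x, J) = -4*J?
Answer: -12003/34 ≈ -353.03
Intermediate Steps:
S(x, J) = 2*J/3 (S(x, J) = -(-2)*J/3 = 2*J/3)
c(l, t) = 6*l²
c(7, b(-2))*(-65/68 + S(2, -6)/14) + 12 = (6*7²)*(-65/68 + ((⅔)*(-6))/14) + 12 = (6*49)*(-65*1/68 - 4*1/14) + 12 = 294*(-65/68 - 2/7) + 12 = 294*(-591/476) + 12 = -12411/34 + 12 = -12003/34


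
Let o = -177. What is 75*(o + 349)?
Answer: 12900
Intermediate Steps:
75*(o + 349) = 75*(-177 + 349) = 75*172 = 12900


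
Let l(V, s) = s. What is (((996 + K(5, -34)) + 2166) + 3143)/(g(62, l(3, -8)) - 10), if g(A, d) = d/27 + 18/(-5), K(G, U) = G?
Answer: -425925/938 ≈ -454.08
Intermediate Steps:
g(A, d) = -18/5 + d/27 (g(A, d) = d*(1/27) + 18*(-1/5) = d/27 - 18/5 = -18/5 + d/27)
(((996 + K(5, -34)) + 2166) + 3143)/(g(62, l(3, -8)) - 10) = (((996 + 5) + 2166) + 3143)/((-18/5 + (1/27)*(-8)) - 10) = ((1001 + 2166) + 3143)/((-18/5 - 8/27) - 10) = (3167 + 3143)/(-526/135 - 10) = 6310/(-1876/135) = 6310*(-135/1876) = -425925/938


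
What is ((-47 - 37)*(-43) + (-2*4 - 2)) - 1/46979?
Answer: 169218357/46979 ≈ 3602.0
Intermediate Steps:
((-47 - 37)*(-43) + (-2*4 - 2)) - 1/46979 = (-84*(-43) + (-8 - 2)) - 1*1/46979 = (3612 - 10) - 1/46979 = 3602 - 1/46979 = 169218357/46979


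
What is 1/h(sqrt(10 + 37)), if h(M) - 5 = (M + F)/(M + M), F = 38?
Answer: 1034/4243 - 76*sqrt(47)/4243 ≈ 0.12090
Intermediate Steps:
h(M) = 5 + (38 + M)/(2*M) (h(M) = 5 + (M + 38)/(M + M) = 5 + (38 + M)/((2*M)) = 5 + (38 + M)*(1/(2*M)) = 5 + (38 + M)/(2*M))
1/h(sqrt(10 + 37)) = 1/(11/2 + 19/(sqrt(10 + 37))) = 1/(11/2 + 19/(sqrt(47))) = 1/(11/2 + 19*(sqrt(47)/47)) = 1/(11/2 + 19*sqrt(47)/47)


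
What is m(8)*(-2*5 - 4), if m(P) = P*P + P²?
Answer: -1792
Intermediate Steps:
m(P) = 2*P² (m(P) = P² + P² = 2*P²)
m(8)*(-2*5 - 4) = (2*8²)*(-2*5 - 4) = (2*64)*(-10 - 4) = 128*(-14) = -1792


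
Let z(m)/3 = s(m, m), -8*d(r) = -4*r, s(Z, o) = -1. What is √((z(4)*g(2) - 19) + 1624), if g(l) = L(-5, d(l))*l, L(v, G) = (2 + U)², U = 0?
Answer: √1581 ≈ 39.762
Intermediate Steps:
d(r) = r/2 (d(r) = -(-1)*r/2 = r/2)
z(m) = -3 (z(m) = 3*(-1) = -3)
L(v, G) = 4 (L(v, G) = (2 + 0)² = 2² = 4)
g(l) = 4*l
√((z(4)*g(2) - 19) + 1624) = √((-12*2 - 19) + 1624) = √((-3*8 - 19) + 1624) = √((-24 - 19) + 1624) = √(-43 + 1624) = √1581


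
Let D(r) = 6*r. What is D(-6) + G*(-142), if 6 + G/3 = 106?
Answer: -42636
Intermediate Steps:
G = 300 (G = -18 + 3*106 = -18 + 318 = 300)
D(-6) + G*(-142) = 6*(-6) + 300*(-142) = -36 - 42600 = -42636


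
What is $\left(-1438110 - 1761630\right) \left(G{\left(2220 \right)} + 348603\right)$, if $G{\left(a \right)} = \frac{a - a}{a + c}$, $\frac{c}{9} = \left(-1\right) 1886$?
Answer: $-1115438963220$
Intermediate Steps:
$c = -16974$ ($c = 9 \left(\left(-1\right) 1886\right) = 9 \left(-1886\right) = -16974$)
$G{\left(a \right)} = 0$ ($G{\left(a \right)} = \frac{a - a}{a - 16974} = \frac{0}{-16974 + a} = 0$)
$\left(-1438110 - 1761630\right) \left(G{\left(2220 \right)} + 348603\right) = \left(-1438110 - 1761630\right) \left(0 + 348603\right) = \left(-3199740\right) 348603 = -1115438963220$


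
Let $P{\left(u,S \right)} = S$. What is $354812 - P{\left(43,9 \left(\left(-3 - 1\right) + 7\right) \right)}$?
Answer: $354785$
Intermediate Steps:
$354812 - P{\left(43,9 \left(\left(-3 - 1\right) + 7\right) \right)} = 354812 - 9 \left(\left(-3 - 1\right) + 7\right) = 354812 - 9 \left(-4 + 7\right) = 354812 - 9 \cdot 3 = 354812 - 27 = 354785$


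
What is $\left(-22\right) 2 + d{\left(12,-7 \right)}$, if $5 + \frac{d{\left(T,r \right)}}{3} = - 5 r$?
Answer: $46$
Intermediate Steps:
$d{\left(T,r \right)} = -15 - 15 r$ ($d{\left(T,r \right)} = -15 + 3 \left(- 5 r\right) = -15 - 15 r$)
$\left(-22\right) 2 + d{\left(12,-7 \right)} = \left(-22\right) 2 - -90 = -44 + \left(-15 + 105\right) = -44 + 90 = 46$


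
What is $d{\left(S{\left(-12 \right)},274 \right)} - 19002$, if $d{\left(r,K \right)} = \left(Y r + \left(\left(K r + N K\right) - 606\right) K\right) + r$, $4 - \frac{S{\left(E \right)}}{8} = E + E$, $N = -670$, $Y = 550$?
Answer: $-33545518$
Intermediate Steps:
$S{\left(E \right)} = 32 - 16 E$ ($S{\left(E \right)} = 32 - 8 \left(E + E\right) = 32 - 8 \cdot 2 E = 32 - 16 E$)
$d{\left(r,K \right)} = 551 r + K \left(-606 - 670 K + K r\right)$ ($d{\left(r,K \right)} = \left(550 r + \left(\left(K r - 670 K\right) - 606\right) K\right) + r = \left(550 r + \left(\left(- 670 K + K r\right) - 606\right) K\right) + r = \left(550 r + \left(-606 - 670 K + K r\right) K\right) + r = \left(550 r + K \left(-606 - 670 K + K r\right)\right) + r = 551 r + K \left(-606 - 670 K + K r\right)$)
$d{\left(S{\left(-12 \right)},274 \right)} - 19002 = \left(- 670 \cdot 274^{2} - 166044 + 551 \left(32 - -192\right) + \left(32 - -192\right) 274^{2}\right) - 19002 = \left(\left(-670\right) 75076 - 166044 + 551 \left(32 + 192\right) + \left(32 + 192\right) 75076\right) - 19002 = \left(-50300920 - 166044 + 551 \cdot 224 + 224 \cdot 75076\right) - 19002 = \left(-50300920 - 166044 + 123424 + 16817024\right) - 19002 = -33526516 - 19002 = -33545518$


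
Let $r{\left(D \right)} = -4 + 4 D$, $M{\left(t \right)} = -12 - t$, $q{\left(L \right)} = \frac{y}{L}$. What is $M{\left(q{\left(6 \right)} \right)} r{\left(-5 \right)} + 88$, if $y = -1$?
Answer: $372$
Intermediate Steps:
$q{\left(L \right)} = - \frac{1}{L}$
$M{\left(q{\left(6 \right)} \right)} r{\left(-5 \right)} + 88 = \left(-12 - - \frac{1}{6}\right) \left(-4 + 4 \left(-5\right)\right) + 88 = \left(-12 - \left(-1\right) \frac{1}{6}\right) \left(-4 - 20\right) + 88 = \left(-12 - - \frac{1}{6}\right) \left(-24\right) + 88 = \left(-12 + \frac{1}{6}\right) \left(-24\right) + 88 = \left(- \frac{71}{6}\right) \left(-24\right) + 88 = 284 + 88 = 372$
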